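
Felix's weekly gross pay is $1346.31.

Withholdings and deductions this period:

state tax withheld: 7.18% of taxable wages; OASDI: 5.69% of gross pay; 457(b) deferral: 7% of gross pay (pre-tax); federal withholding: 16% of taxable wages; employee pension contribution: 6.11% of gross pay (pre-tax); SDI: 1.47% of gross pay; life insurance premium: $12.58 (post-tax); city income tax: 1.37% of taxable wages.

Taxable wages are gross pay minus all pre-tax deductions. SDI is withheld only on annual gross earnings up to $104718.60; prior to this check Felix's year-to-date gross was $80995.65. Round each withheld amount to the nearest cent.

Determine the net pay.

Employee pension contribution: $1346.31 × 0.0611 = $82.26
457(b) deferral: $1346.31 × 0.07 = $94.24
Pre-tax total = $82.26 + $94.24 = $176.50
Taxable wages = $1346.31 − $176.50 = $1169.81
State tax withheld: $1169.81 × 0.0718 = $83.99
City income tax: $1169.81 × 0.0137 = $16.03
Federal withholding: $1169.81 × 0.16 = $187.17
OASDI: $1346.31 × 0.0569 = $76.61
SDI: cap not yet reached, full $1346.31 is subject → $1346.31 × 0.0147 = $19.79
Life insurance premium: $12.58
Total deductions = $82.26 + $94.24 + $83.99 + $16.03 + $187.17 + $76.61 + $19.79 + $12.58 = $572.67
Net pay = $1346.31 − $572.67 = $773.64

$773.64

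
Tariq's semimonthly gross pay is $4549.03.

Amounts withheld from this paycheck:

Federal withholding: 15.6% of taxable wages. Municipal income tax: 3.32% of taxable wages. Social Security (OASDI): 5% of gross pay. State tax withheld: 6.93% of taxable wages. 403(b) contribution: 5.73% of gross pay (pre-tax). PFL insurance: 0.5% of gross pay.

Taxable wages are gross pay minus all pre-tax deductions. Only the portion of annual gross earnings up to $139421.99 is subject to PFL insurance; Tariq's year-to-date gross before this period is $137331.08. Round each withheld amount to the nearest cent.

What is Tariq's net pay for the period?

403(b) contribution: $4549.03 × 0.0573 = $260.66
Taxable wages = $4549.03 − $260.66 = $4288.37
State tax withheld: $4288.37 × 0.0693 = $297.18
Municipal income tax: $4288.37 × 0.0332 = $142.37
Federal withholding: $4288.37 × 0.156 = $668.99
PFL insurance: only $139421.99 − $137331.08 = $2090.91 of this check is subject → $2090.91 × 0.005 = $10.45
Social Security (OASDI): $4549.03 × 0.05 = $227.45
Total deductions = $260.66 + $297.18 + $142.37 + $668.99 + $10.45 + $227.45 = $1607.10
Net pay = $4549.03 − $1607.10 = $2941.93

$2941.93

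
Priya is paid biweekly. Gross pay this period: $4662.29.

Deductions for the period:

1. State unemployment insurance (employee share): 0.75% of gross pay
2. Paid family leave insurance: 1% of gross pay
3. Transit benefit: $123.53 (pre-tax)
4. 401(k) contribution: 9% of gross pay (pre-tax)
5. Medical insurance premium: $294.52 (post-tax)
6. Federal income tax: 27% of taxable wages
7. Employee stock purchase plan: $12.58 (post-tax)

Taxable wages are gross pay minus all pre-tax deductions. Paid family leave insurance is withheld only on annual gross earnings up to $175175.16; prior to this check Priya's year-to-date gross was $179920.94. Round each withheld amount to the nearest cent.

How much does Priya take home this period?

Transit benefit: $123.53
401(k) contribution: $4662.29 × 0.09 = $419.61
Pre-tax total = $123.53 + $419.61 = $543.14
Taxable wages = $4662.29 − $543.14 = $4119.15
Federal income tax: $4119.15 × 0.27 = $1112.17
Paid family leave insurance: annual cap $175175.16 already reached (YTD $179920.94), so $0.00
State unemployment insurance (employee share): $4662.29 × 0.0075 = $34.97
Employee stock purchase plan: $12.58
Medical insurance premium: $294.52
Total deductions = $123.53 + $419.61 + $1112.17 + $0.00 + $34.97 + $12.58 + $294.52 = $1997.38
Net pay = $4662.29 − $1997.38 = $2664.91

$2664.91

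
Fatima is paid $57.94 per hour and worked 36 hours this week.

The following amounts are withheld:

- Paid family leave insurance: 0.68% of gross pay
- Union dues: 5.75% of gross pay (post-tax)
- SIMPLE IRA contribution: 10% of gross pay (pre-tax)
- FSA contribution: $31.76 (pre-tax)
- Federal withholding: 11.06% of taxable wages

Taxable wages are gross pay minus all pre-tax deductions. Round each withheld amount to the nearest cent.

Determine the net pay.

Gross pay: 36 × $57.94 = $2,085.84
SIMPLE IRA contribution: $2,085.84 × 0.1 = $208.58
FSA contribution: $31.76
Pre-tax total = $208.58 + $31.76 = $240.34
Taxable wages = $2,085.84 − $240.34 = $1,845.50
Federal withholding: $1,845.50 × 0.1106 = $204.11
Paid family leave insurance: $2,085.84 × 0.0068 = $14.18
Union dues: $2,085.84 × 0.0575 = $119.94
Total deductions = $208.58 + $31.76 + $204.11 + $14.18 + $119.94 = $578.57
Net pay = $2,085.84 − $578.57 = $1,507.27

$1,507.27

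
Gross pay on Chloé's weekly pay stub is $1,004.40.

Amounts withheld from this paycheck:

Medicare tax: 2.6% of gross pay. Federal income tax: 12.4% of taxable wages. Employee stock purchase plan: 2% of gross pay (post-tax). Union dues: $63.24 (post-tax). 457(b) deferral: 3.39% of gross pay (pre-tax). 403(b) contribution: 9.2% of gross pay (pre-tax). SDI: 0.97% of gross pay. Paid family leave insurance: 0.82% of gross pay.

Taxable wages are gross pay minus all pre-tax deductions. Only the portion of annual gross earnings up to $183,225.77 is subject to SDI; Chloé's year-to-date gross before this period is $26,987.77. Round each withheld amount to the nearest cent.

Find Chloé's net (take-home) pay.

$641.66

403(b) contribution: $1,004.40 × 0.092 = $92.40
457(b) deferral: $1,004.40 × 0.0339 = $34.05
Pre-tax total = $92.40 + $34.05 = $126.45
Taxable wages = $1,004.40 − $126.45 = $877.95
Federal income tax: $877.95 × 0.124 = $108.87
Medicare tax: $1,004.40 × 0.026 = $26.11
Paid family leave insurance: $1,004.40 × 0.0082 = $8.24
SDI: cap not yet reached, full $1,004.40 is subject → $1,004.40 × 0.0097 = $9.74
Employee stock purchase plan: $1,004.40 × 0.02 = $20.09
Union dues: $63.24
Total deductions = $92.40 + $34.05 + $108.87 + $26.11 + $8.24 + $9.74 + $20.09 + $63.24 = $362.74
Net pay = $1,004.40 − $362.74 = $641.66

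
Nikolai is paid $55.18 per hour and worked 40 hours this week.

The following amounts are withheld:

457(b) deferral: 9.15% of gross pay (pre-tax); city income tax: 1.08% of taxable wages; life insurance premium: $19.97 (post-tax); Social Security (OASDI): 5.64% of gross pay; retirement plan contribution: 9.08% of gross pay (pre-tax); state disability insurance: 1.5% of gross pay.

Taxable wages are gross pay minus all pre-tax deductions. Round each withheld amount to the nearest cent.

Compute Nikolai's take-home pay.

Gross pay: 40 × $55.18 = $2207.20
Retirement plan contribution: $2207.20 × 0.0908 = $200.41
457(b) deferral: $2207.20 × 0.0915 = $201.96
Pre-tax total = $200.41 + $201.96 = $402.37
Taxable wages = $2207.20 − $402.37 = $1804.83
City income tax: $1804.83 × 0.0108 = $19.49
State disability insurance: $2207.20 × 0.015 = $33.11
Social Security (OASDI): $2207.20 × 0.0564 = $124.49
Life insurance premium: $19.97
Total deductions = $200.41 + $201.96 + $19.49 + $33.11 + $124.49 + $19.97 = $599.43
Net pay = $2207.20 − $599.43 = $1607.77

$1607.77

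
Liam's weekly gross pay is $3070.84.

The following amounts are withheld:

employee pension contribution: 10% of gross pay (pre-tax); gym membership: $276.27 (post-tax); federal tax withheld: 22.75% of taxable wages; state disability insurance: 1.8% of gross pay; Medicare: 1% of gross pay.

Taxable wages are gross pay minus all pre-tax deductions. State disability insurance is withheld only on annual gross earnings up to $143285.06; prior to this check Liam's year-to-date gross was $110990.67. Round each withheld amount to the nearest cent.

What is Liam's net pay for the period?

$1772.74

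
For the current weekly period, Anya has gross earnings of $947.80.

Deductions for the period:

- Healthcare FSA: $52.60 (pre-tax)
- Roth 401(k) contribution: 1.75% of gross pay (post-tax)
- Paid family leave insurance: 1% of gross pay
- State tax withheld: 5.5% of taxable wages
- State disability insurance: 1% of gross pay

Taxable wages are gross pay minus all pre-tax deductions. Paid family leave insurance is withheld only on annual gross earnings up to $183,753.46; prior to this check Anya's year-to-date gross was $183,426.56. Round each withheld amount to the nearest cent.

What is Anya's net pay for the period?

$816.62

Healthcare FSA: $52.60
Taxable wages = $947.80 − $52.60 = $895.20
State tax withheld: $895.20 × 0.055 = $49.24
Paid family leave insurance: only $183,753.46 − $183,426.56 = $326.90 of this check is subject → $326.90 × 0.01 = $3.27
State disability insurance: $947.80 × 0.01 = $9.48
Roth 401(k) contribution: $947.80 × 0.0175 = $16.59
Total deductions = $52.60 + $49.24 + $3.27 + $9.48 + $16.59 = $131.18
Net pay = $947.80 − $131.18 = $816.62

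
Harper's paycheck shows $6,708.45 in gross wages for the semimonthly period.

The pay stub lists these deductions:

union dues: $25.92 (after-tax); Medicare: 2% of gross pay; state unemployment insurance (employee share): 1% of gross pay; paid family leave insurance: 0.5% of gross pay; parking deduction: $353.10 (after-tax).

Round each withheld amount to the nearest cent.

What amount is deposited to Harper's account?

$6,094.64

State unemployment insurance (employee share): $6,708.45 × 0.01 = $67.08
Medicare: $6,708.45 × 0.02 = $134.17
Paid family leave insurance: $6,708.45 × 0.005 = $33.54
Parking deduction: $353.10
Union dues: $25.92
Total deductions = $67.08 + $134.17 + $33.54 + $353.10 + $25.92 = $613.81
Net pay = $6,708.45 − $613.81 = $6,094.64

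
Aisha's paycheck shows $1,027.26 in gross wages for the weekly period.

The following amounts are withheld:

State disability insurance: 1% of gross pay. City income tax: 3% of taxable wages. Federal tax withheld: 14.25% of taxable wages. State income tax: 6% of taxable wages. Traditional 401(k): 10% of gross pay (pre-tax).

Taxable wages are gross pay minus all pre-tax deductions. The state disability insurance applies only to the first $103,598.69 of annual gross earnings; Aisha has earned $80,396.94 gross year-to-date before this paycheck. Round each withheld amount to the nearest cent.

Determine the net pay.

Traditional 401(k): $1,027.26 × 0.1 = $102.73
Taxable wages = $1,027.26 − $102.73 = $924.53
Federal tax withheld: $924.53 × 0.1425 = $131.75
State income tax: $924.53 × 0.06 = $55.47
City income tax: $924.53 × 0.03 = $27.74
State disability insurance: cap not yet reached, full $1,027.26 is subject → $1,027.26 × 0.01 = $10.27
Total deductions = $102.73 + $131.75 + $55.47 + $27.74 + $10.27 = $327.96
Net pay = $1,027.26 − $327.96 = $699.30

$699.30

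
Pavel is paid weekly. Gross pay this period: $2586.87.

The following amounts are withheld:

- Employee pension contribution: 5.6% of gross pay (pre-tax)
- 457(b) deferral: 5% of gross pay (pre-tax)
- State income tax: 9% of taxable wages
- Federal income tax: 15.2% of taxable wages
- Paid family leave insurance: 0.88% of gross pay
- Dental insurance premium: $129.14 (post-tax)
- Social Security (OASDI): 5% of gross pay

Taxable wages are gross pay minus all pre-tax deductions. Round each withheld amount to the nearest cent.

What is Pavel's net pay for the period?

Employee pension contribution: $2586.87 × 0.056 = $144.86
457(b) deferral: $2586.87 × 0.05 = $129.34
Pre-tax total = $144.86 + $129.34 = $274.20
Taxable wages = $2586.87 − $274.20 = $2312.67
Federal income tax: $2312.67 × 0.152 = $351.53
State income tax: $2312.67 × 0.09 = $208.14
Social Security (OASDI): $2586.87 × 0.05 = $129.34
Paid family leave insurance: $2586.87 × 0.0088 = $22.76
Dental insurance premium: $129.14
Total deductions = $144.86 + $129.34 + $351.53 + $208.14 + $129.34 + $22.76 + $129.14 = $1115.11
Net pay = $2586.87 − $1115.11 = $1471.76

$1471.76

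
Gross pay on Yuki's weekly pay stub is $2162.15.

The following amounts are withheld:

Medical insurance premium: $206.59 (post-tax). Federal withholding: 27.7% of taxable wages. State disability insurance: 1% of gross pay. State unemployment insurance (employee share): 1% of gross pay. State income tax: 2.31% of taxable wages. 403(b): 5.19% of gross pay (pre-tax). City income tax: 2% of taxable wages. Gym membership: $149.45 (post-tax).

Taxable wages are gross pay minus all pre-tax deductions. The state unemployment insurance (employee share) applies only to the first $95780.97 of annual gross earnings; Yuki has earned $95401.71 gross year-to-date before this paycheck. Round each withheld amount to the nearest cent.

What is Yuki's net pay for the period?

$1012.30

403(b): $2162.15 × 0.0519 = $112.22
Taxable wages = $2162.15 − $112.22 = $2049.93
City income tax: $2049.93 × 0.02 = $41.00
Federal withholding: $2049.93 × 0.277 = $567.83
State income tax: $2049.93 × 0.0231 = $47.35
State unemployment insurance (employee share): only $95780.97 − $95401.71 = $379.26 of this check is subject → $379.26 × 0.01 = $3.79
State disability insurance: $2162.15 × 0.01 = $21.62
Gym membership: $149.45
Medical insurance premium: $206.59
Total deductions = $112.22 + $41.00 + $567.83 + $47.35 + $3.79 + $21.62 + $149.45 + $206.59 = $1149.85
Net pay = $2162.15 − $1149.85 = $1012.30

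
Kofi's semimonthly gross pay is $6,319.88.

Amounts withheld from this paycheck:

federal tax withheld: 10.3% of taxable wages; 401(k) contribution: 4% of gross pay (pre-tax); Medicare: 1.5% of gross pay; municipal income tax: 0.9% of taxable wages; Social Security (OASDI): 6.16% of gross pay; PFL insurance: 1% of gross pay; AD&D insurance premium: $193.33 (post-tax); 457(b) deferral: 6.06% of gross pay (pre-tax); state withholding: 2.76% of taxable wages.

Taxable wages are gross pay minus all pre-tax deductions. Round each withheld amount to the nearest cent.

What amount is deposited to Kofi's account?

457(b) deferral: $6,319.88 × 0.0606 = $382.98
401(k) contribution: $6,319.88 × 0.04 = $252.80
Pre-tax total = $382.98 + $252.80 = $635.78
Taxable wages = $6,319.88 − $635.78 = $5,684.10
State withholding: $5,684.10 × 0.0276 = $156.88
Municipal income tax: $5,684.10 × 0.009 = $51.16
Federal tax withheld: $5,684.10 × 0.103 = $585.46
Medicare: $6,319.88 × 0.015 = $94.80
PFL insurance: $6,319.88 × 0.01 = $63.20
Social Security (OASDI): $6,319.88 × 0.0616 = $389.30
AD&D insurance premium: $193.33
Total deductions = $382.98 + $252.80 + $156.88 + $51.16 + $585.46 + $94.80 + $63.20 + $389.30 + $193.33 = $2,169.91
Net pay = $6,319.88 − $2,169.91 = $4,149.97

$4,149.97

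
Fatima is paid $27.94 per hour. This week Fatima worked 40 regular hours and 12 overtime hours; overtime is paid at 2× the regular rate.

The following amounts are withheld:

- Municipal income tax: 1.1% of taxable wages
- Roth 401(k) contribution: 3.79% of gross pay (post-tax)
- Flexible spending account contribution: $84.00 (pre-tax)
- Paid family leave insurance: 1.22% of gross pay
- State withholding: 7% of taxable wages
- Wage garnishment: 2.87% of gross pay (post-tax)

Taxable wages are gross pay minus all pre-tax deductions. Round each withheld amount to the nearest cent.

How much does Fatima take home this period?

Regular pay: 40 × $27.94 = $1,117.60
Overtime pay: 12 × $27.94 × 2 = $670.56
Gross pay = $1,117.60 + $670.56 = $1,788.16
Flexible spending account contribution: $84.00
Taxable wages = $1,788.16 − $84.00 = $1,704.16
Municipal income tax: $1,704.16 × 0.011 = $18.75
State withholding: $1,704.16 × 0.07 = $119.29
Paid family leave insurance: $1,788.16 × 0.0122 = $21.82
Wage garnishment: $1,788.16 × 0.0287 = $51.32
Roth 401(k) contribution: $1,788.16 × 0.0379 = $67.77
Total deductions = $84.00 + $18.75 + $119.29 + $21.82 + $51.32 + $67.77 = $362.95
Net pay = $1,788.16 − $362.95 = $1,425.21

$1,425.21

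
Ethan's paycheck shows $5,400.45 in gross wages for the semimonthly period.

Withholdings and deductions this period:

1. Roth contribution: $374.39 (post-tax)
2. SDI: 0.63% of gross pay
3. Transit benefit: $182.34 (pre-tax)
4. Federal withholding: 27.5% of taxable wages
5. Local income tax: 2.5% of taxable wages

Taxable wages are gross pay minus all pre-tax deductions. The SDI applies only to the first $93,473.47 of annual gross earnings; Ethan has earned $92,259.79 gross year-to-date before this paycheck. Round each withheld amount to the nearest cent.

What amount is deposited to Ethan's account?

$3,270.64

Transit benefit: $182.34
Taxable wages = $5,400.45 − $182.34 = $5,218.11
Federal withholding: $5,218.11 × 0.275 = $1,434.98
Local income tax: $5,218.11 × 0.025 = $130.45
SDI: only $93,473.47 − $92,259.79 = $1,213.68 of this check is subject → $1,213.68 × 0.0063 = $7.65
Roth contribution: $374.39
Total deductions = $182.34 + $1,434.98 + $130.45 + $7.65 + $374.39 = $2,129.81
Net pay = $5,400.45 − $2,129.81 = $3,270.64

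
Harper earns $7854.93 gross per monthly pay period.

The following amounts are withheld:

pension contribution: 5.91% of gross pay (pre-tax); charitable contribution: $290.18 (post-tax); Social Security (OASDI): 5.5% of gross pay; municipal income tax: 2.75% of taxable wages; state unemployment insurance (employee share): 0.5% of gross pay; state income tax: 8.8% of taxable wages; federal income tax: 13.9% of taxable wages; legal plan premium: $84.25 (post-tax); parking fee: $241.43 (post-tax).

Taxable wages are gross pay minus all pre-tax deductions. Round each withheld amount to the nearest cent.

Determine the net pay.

$4422.62

Pension contribution: $7854.93 × 0.0591 = $464.23
Taxable wages = $7854.93 − $464.23 = $7390.70
Federal income tax: $7390.70 × 0.139 = $1027.31
State income tax: $7390.70 × 0.088 = $650.38
Municipal income tax: $7390.70 × 0.0275 = $203.24
State unemployment insurance (employee share): $7854.93 × 0.005 = $39.27
Social Security (OASDI): $7854.93 × 0.055 = $432.02
Legal plan premium: $84.25
Charitable contribution: $290.18
Parking fee: $241.43
Total deductions = $464.23 + $1027.31 + $650.38 + $203.24 + $39.27 + $432.02 + $84.25 + $290.18 + $241.43 = $3432.31
Net pay = $7854.93 − $3432.31 = $4422.62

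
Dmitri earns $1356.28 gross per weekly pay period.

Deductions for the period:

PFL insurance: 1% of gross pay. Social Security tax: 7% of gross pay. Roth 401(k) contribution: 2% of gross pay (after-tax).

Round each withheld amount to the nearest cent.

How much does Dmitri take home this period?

PFL insurance: $1356.28 × 0.01 = $13.56
Social Security tax: $1356.28 × 0.07 = $94.94
Roth 401(k) contribution: $1356.28 × 0.02 = $27.13
Total deductions = $13.56 + $94.94 + $27.13 = $135.63
Net pay = $1356.28 − $135.63 = $1220.65

$1220.65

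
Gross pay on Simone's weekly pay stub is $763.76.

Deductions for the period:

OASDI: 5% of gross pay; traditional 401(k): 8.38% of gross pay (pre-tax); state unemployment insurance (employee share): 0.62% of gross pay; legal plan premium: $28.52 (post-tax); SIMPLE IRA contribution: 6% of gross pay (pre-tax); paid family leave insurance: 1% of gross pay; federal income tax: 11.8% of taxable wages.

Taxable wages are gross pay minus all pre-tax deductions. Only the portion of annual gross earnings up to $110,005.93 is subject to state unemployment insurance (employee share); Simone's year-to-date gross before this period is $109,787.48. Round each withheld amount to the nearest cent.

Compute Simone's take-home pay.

Traditional 401(k): $763.76 × 0.0838 = $64.00
SIMPLE IRA contribution: $763.76 × 0.06 = $45.83
Pre-tax total = $64.00 + $45.83 = $109.83
Taxable wages = $763.76 − $109.83 = $653.93
Federal income tax: $653.93 × 0.118 = $77.16
Paid family leave insurance: $763.76 × 0.01 = $7.64
State unemployment insurance (employee share): only $110,005.93 − $109,787.48 = $218.45 of this check is subject → $218.45 × 0.0062 = $1.35
OASDI: $763.76 × 0.05 = $38.19
Legal plan premium: $28.52
Total deductions = $64.00 + $45.83 + $77.16 + $7.64 + $1.35 + $38.19 + $28.52 = $262.69
Net pay = $763.76 − $262.69 = $501.07

$501.07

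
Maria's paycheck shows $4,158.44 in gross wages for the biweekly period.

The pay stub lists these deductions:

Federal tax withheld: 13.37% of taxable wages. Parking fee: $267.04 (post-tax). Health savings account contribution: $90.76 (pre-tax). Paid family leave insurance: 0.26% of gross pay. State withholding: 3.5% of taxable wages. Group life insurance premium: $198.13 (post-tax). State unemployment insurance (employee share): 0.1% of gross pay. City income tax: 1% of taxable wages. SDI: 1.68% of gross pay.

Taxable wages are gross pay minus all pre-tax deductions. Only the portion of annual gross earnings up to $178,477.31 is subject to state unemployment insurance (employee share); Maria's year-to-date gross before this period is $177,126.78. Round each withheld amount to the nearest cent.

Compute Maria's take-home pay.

$2,793.59

Health savings account contribution: $90.76
Taxable wages = $4,158.44 − $90.76 = $4,067.68
Federal tax withheld: $4,067.68 × 0.1337 = $543.85
City income tax: $4,067.68 × 0.01 = $40.68
State withholding: $4,067.68 × 0.035 = $142.37
State unemployment insurance (employee share): only $178,477.31 − $177,126.78 = $1,350.53 of this check is subject → $1,350.53 × 0.001 = $1.35
SDI: $4,158.44 × 0.0168 = $69.86
Paid family leave insurance: $4,158.44 × 0.0026 = $10.81
Parking fee: $267.04
Group life insurance premium: $198.13
Total deductions = $90.76 + $543.85 + $40.68 + $142.37 + $1.35 + $69.86 + $10.81 + $267.04 + $198.13 = $1,364.85
Net pay = $4,158.44 − $1,364.85 = $2,793.59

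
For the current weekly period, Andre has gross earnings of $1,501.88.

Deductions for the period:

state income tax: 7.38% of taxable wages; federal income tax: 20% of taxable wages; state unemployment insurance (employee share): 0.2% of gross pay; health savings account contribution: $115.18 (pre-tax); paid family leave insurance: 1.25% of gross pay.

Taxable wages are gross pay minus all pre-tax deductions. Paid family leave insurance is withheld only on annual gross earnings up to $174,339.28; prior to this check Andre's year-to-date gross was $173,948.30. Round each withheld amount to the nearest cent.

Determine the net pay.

Health savings account contribution: $115.18
Taxable wages = $1,501.88 − $115.18 = $1,386.70
Federal income tax: $1,386.70 × 0.2 = $277.34
State income tax: $1,386.70 × 0.0738 = $102.34
Paid family leave insurance: only $174,339.28 − $173,948.30 = $390.98 of this check is subject → $390.98 × 0.0125 = $4.89
State unemployment insurance (employee share): $1,501.88 × 0.002 = $3.00
Total deductions = $115.18 + $277.34 + $102.34 + $4.89 + $3.00 = $502.75
Net pay = $1,501.88 − $502.75 = $999.13

$999.13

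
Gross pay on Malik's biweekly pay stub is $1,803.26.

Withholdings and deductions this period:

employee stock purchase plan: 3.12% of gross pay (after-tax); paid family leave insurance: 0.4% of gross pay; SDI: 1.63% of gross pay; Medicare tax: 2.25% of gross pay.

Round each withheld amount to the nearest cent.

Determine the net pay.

$1,669.83

Paid family leave insurance: $1,803.26 × 0.004 = $7.21
SDI: $1,803.26 × 0.0163 = $29.39
Medicare tax: $1,803.26 × 0.0225 = $40.57
Employee stock purchase plan: $1,803.26 × 0.0312 = $56.26
Total deductions = $7.21 + $29.39 + $40.57 + $56.26 = $133.43
Net pay = $1,803.26 − $133.43 = $1,669.83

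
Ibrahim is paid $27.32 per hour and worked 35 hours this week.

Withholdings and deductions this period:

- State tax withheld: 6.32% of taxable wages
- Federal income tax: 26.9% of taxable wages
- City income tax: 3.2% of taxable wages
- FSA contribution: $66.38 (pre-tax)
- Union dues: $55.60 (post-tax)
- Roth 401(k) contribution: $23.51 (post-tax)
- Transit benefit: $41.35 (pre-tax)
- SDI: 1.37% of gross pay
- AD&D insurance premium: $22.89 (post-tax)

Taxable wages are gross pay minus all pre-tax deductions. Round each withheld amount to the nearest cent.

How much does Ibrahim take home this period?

Gross pay: 35 × $27.32 = $956.20
FSA contribution: $66.38
Transit benefit: $41.35
Pre-tax total = $66.38 + $41.35 = $107.73
Taxable wages = $956.20 − $107.73 = $848.47
Federal income tax: $848.47 × 0.269 = $228.24
State tax withheld: $848.47 × 0.0632 = $53.62
City income tax: $848.47 × 0.032 = $27.15
SDI: $956.20 × 0.0137 = $13.10
Roth 401(k) contribution: $23.51
AD&D insurance premium: $22.89
Union dues: $55.60
Total deductions = $66.38 + $41.35 + $228.24 + $53.62 + $27.15 + $13.10 + $23.51 + $22.89 + $55.60 = $531.84
Net pay = $956.20 − $531.84 = $424.36

$424.36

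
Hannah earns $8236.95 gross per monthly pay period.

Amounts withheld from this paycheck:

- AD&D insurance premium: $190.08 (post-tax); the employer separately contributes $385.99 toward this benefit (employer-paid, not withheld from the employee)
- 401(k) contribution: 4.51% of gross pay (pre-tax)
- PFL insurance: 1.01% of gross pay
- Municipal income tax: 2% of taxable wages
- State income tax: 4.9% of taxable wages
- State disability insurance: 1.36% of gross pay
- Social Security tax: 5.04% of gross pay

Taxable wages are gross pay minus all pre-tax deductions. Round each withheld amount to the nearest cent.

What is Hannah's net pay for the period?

$6522.31

401(k) contribution: $8236.95 × 0.0451 = $371.49
Taxable wages = $8236.95 − $371.49 = $7865.46
Municipal income tax: $7865.46 × 0.02 = $157.31
State income tax: $7865.46 × 0.049 = $385.41
Social Security tax: $8236.95 × 0.0504 = $415.14
PFL insurance: $8236.95 × 0.0101 = $83.19
State disability insurance: $8236.95 × 0.0136 = $112.02
AD&D insurance premium: $190.08
(Employer's $385.99 toward AD&D insurance premium is not withheld from the employee.)
Total deductions = $371.49 + $157.31 + $385.41 + $415.14 + $83.19 + $112.02 + $190.08 = $1714.64
Net pay = $8236.95 − $1714.64 = $6522.31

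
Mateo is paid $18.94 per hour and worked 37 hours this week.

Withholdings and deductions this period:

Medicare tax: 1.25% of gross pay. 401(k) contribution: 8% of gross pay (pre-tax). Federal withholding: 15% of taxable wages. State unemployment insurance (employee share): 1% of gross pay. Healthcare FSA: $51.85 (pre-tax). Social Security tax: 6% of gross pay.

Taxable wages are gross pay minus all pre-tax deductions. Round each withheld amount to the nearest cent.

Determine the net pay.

$446.12

Gross pay: 37 × $18.94 = $700.78
Healthcare FSA: $51.85
401(k) contribution: $700.78 × 0.08 = $56.06
Pre-tax total = $51.85 + $56.06 = $107.91
Taxable wages = $700.78 − $107.91 = $592.87
Federal withholding: $592.87 × 0.15 = $88.93
Social Security tax: $700.78 × 0.06 = $42.05
Medicare tax: $700.78 × 0.0125 = $8.76
State unemployment insurance (employee share): $700.78 × 0.01 = $7.01
Total deductions = $51.85 + $56.06 + $88.93 + $42.05 + $8.76 + $7.01 = $254.66
Net pay = $700.78 − $254.66 = $446.12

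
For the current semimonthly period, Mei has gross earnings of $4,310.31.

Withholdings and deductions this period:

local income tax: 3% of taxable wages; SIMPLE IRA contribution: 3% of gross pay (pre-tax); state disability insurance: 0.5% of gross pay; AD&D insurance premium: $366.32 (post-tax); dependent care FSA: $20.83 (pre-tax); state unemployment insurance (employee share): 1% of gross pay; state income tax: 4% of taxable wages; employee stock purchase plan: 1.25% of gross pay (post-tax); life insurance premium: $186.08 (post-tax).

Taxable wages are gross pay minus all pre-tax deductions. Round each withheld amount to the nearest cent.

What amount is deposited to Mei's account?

$3,198.02

Dependent care FSA: $20.83
SIMPLE IRA contribution: $4,310.31 × 0.03 = $129.31
Pre-tax total = $20.83 + $129.31 = $150.14
Taxable wages = $4,310.31 − $150.14 = $4,160.17
State income tax: $4,160.17 × 0.04 = $166.41
Local income tax: $4,160.17 × 0.03 = $124.81
State disability insurance: $4,310.31 × 0.005 = $21.55
State unemployment insurance (employee share): $4,310.31 × 0.01 = $43.10
AD&D insurance premium: $366.32
Life insurance premium: $186.08
Employee stock purchase plan: $4,310.31 × 0.0125 = $53.88
Total deductions = $20.83 + $129.31 + $166.41 + $124.81 + $21.55 + $43.10 + $366.32 + $186.08 + $53.88 = $1,112.29
Net pay = $4,310.31 − $1,112.29 = $3,198.02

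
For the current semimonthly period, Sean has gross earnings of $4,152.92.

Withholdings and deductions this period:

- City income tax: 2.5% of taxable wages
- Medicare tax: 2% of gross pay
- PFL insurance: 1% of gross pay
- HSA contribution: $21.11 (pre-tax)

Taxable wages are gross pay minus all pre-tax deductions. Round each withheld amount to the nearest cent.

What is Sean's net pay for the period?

HSA contribution: $21.11
Taxable wages = $4,152.92 − $21.11 = $4,131.81
City income tax: $4,131.81 × 0.025 = $103.30
Medicare tax: $4,152.92 × 0.02 = $83.06
PFL insurance: $4,152.92 × 0.01 = $41.53
Total deductions = $21.11 + $103.30 + $83.06 + $41.53 = $249.00
Net pay = $4,152.92 − $249.00 = $3,903.92

$3,903.92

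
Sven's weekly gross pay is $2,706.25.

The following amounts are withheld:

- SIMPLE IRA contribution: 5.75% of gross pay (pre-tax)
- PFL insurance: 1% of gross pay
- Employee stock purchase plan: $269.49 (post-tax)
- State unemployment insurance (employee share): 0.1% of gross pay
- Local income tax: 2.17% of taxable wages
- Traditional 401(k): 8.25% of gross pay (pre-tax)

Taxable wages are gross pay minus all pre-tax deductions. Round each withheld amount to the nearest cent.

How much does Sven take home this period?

$1,977.61

SIMPLE IRA contribution: $2,706.25 × 0.0575 = $155.61
Traditional 401(k): $2,706.25 × 0.0825 = $223.27
Pre-tax total = $155.61 + $223.27 = $378.88
Taxable wages = $2,706.25 − $378.88 = $2,327.37
Local income tax: $2,327.37 × 0.0217 = $50.50
State unemployment insurance (employee share): $2,706.25 × 0.001 = $2.71
PFL insurance: $2,706.25 × 0.01 = $27.06
Employee stock purchase plan: $269.49
Total deductions = $155.61 + $223.27 + $50.50 + $2.71 + $27.06 + $269.49 = $728.64
Net pay = $2,706.25 − $728.64 = $1,977.61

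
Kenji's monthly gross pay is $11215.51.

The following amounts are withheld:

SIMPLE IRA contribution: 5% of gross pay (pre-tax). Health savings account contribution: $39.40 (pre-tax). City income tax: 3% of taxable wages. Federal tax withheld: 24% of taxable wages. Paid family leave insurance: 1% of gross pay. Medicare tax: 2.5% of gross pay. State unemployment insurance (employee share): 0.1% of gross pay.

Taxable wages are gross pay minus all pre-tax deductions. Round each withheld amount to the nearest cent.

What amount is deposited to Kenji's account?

$7345.42

SIMPLE IRA contribution: $11215.51 × 0.05 = $560.78
Health savings account contribution: $39.40
Pre-tax total = $560.78 + $39.40 = $600.18
Taxable wages = $11215.51 − $600.18 = $10615.33
Federal tax withheld: $10615.33 × 0.24 = $2547.68
City income tax: $10615.33 × 0.03 = $318.46
Medicare tax: $11215.51 × 0.025 = $280.39
Paid family leave insurance: $11215.51 × 0.01 = $112.16
State unemployment insurance (employee share): $11215.51 × 0.001 = $11.22
Total deductions = $560.78 + $39.40 + $2547.68 + $318.46 + $280.39 + $112.16 + $11.22 = $3870.09
Net pay = $11215.51 − $3870.09 = $7345.42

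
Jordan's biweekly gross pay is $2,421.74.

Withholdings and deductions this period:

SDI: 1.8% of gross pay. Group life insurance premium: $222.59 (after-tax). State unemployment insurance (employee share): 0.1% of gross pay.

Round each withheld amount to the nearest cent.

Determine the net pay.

$2,153.14

SDI: $2,421.74 × 0.018 = $43.59
State unemployment insurance (employee share): $2,421.74 × 0.001 = $2.42
Group life insurance premium: $222.59
Total deductions = $43.59 + $2.42 + $222.59 = $268.60
Net pay = $2,421.74 − $268.60 = $2,153.14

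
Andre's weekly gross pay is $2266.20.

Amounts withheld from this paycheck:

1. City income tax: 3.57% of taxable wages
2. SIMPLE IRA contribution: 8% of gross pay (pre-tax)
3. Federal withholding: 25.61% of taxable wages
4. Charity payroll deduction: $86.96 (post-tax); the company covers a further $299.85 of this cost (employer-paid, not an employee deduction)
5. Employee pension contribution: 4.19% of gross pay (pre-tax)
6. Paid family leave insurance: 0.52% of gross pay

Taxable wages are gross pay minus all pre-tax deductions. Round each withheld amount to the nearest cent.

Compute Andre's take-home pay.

$1310.54

SIMPLE IRA contribution: $2266.20 × 0.08 = $181.30
Employee pension contribution: $2266.20 × 0.0419 = $94.95
Pre-tax total = $181.30 + $94.95 = $276.25
Taxable wages = $2266.20 − $276.25 = $1989.95
Federal withholding: $1989.95 × 0.2561 = $509.63
City income tax: $1989.95 × 0.0357 = $71.04
Paid family leave insurance: $2266.20 × 0.0052 = $11.78
Charity payroll deduction: $86.96
(Employer's $299.85 toward charity payroll deduction is not withheld from the employee.)
Total deductions = $181.30 + $94.95 + $509.63 + $71.04 + $11.78 + $86.96 = $955.66
Net pay = $2266.20 − $955.66 = $1310.54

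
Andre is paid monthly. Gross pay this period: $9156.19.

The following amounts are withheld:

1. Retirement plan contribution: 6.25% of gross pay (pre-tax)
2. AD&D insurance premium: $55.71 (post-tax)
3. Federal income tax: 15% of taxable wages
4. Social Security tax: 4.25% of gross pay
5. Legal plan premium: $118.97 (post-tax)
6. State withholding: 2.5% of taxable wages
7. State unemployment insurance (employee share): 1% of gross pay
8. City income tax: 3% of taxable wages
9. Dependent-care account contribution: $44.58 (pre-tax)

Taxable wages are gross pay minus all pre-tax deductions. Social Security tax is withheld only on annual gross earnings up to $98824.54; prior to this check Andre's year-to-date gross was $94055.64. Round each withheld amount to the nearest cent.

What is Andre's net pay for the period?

$6319.87

Retirement plan contribution: $9156.19 × 0.0625 = $572.26
Dependent-care account contribution: $44.58
Pre-tax total = $572.26 + $44.58 = $616.84
Taxable wages = $9156.19 − $616.84 = $8539.35
Federal income tax: $8539.35 × 0.15 = $1280.90
State withholding: $8539.35 × 0.025 = $213.48
City income tax: $8539.35 × 0.03 = $256.18
Social Security tax: only $98824.54 − $94055.64 = $4768.90 of this check is subject → $4768.90 × 0.0425 = $202.68
State unemployment insurance (employee share): $9156.19 × 0.01 = $91.56
Legal plan premium: $118.97
AD&D insurance premium: $55.71
Total deductions = $572.26 + $44.58 + $1280.90 + $213.48 + $256.18 + $202.68 + $91.56 + $118.97 + $55.71 = $2836.32
Net pay = $9156.19 − $2836.32 = $6319.87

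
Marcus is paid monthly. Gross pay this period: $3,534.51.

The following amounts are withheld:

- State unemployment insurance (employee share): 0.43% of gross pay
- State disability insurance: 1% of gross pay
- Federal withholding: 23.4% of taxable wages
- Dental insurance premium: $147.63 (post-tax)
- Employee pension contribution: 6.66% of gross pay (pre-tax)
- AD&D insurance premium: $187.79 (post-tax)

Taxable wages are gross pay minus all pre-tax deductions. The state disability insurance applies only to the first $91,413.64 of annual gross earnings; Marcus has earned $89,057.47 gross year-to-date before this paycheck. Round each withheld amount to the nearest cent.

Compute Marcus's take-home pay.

$2,152.94

Employee pension contribution: $3,534.51 × 0.0666 = $235.40
Taxable wages = $3,534.51 − $235.40 = $3,299.11
Federal withholding: $3,299.11 × 0.234 = $771.99
State disability insurance: only $91,413.64 − $89,057.47 = $2,356.17 of this check is subject → $2,356.17 × 0.01 = $23.56
State unemployment insurance (employee share): $3,534.51 × 0.0043 = $15.20
AD&D insurance premium: $187.79
Dental insurance premium: $147.63
Total deductions = $235.40 + $771.99 + $23.56 + $15.20 + $187.79 + $147.63 = $1,381.57
Net pay = $3,534.51 − $1,381.57 = $2,152.94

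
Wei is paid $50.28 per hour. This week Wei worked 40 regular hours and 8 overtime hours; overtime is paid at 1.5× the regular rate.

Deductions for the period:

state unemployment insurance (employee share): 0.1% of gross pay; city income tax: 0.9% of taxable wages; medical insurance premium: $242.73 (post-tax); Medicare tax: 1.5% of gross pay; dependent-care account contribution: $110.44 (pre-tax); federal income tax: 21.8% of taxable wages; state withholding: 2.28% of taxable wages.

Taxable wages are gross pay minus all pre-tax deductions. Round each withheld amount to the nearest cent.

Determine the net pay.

$1,594.03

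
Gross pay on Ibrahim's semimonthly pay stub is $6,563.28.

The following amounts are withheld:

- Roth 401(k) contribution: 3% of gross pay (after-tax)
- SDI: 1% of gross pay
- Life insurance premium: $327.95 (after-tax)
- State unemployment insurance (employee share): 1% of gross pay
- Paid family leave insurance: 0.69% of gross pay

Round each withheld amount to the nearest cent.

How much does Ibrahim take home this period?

$5,861.88

SDI: $6,563.28 × 0.01 = $65.63
Paid family leave insurance: $6,563.28 × 0.0069 = $45.29
State unemployment insurance (employee share): $6,563.28 × 0.01 = $65.63
Life insurance premium: $327.95
Roth 401(k) contribution: $6,563.28 × 0.03 = $196.90
Total deductions = $65.63 + $45.29 + $65.63 + $327.95 + $196.90 = $701.40
Net pay = $6,563.28 − $701.40 = $5,861.88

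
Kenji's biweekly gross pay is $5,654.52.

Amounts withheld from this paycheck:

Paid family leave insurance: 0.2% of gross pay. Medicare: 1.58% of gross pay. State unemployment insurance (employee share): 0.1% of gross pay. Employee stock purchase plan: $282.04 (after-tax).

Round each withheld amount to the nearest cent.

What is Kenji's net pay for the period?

Medicare: $5,654.52 × 0.0158 = $89.34
State unemployment insurance (employee share): $5,654.52 × 0.001 = $5.65
Paid family leave insurance: $5,654.52 × 0.002 = $11.31
Employee stock purchase plan: $282.04
Total deductions = $89.34 + $5.65 + $11.31 + $282.04 = $388.34
Net pay = $5,654.52 − $388.34 = $5,266.18

$5,266.18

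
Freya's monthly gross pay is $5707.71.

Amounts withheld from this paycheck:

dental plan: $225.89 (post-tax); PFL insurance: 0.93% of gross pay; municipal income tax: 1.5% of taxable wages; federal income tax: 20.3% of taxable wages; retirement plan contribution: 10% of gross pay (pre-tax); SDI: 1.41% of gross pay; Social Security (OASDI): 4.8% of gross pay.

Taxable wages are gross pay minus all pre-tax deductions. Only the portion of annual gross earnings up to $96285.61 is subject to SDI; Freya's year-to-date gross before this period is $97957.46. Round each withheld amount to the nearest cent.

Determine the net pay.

$3464.15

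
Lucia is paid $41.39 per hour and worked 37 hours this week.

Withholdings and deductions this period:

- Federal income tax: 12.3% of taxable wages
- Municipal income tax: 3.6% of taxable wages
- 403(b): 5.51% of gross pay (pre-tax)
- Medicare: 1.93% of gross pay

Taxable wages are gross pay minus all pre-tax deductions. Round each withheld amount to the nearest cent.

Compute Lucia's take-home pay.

$1,187.41

Gross pay: 37 × $41.39 = $1,531.43
403(b): $1,531.43 × 0.0551 = $84.38
Taxable wages = $1,531.43 − $84.38 = $1,447.05
Municipal income tax: $1,447.05 × 0.036 = $52.09
Federal income tax: $1,447.05 × 0.123 = $177.99
Medicare: $1,531.43 × 0.0193 = $29.56
Total deductions = $84.38 + $52.09 + $177.99 + $29.56 = $344.02
Net pay = $1,531.43 − $344.02 = $1,187.41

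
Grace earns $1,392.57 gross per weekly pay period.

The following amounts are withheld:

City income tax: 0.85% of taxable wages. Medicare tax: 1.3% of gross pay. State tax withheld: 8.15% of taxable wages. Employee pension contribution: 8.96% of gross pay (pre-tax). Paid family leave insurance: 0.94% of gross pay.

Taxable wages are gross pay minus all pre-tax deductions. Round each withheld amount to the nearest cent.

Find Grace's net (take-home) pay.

$1,122.50

Employee pension contribution: $1,392.57 × 0.0896 = $124.77
Taxable wages = $1,392.57 − $124.77 = $1,267.80
State tax withheld: $1,267.80 × 0.0815 = $103.33
City income tax: $1,267.80 × 0.0085 = $10.78
Paid family leave insurance: $1,392.57 × 0.0094 = $13.09
Medicare tax: $1,392.57 × 0.013 = $18.10
Total deductions = $124.77 + $103.33 + $10.78 + $13.09 + $18.10 = $270.07
Net pay = $1,392.57 − $270.07 = $1,122.50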